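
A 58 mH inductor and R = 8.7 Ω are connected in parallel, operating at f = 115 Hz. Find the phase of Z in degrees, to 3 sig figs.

11.7°

ω = 2πf = 722.6 rad/s
X_L = ωL = 41.9 Ω
Parallel: admittances add. Y = 1/R + 1/(jωL)
Y = (0.115 − j0.0239) S
|Y| = 0.117 S → |Z| = 1/|Y| = 8.52 Ω, ∠Z = −∠Y = 11.7°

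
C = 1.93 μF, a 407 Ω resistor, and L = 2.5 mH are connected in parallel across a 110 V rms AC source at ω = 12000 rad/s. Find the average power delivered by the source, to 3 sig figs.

X_L = ωL = 30.0 Ω
X_C = 1/(ωC) = 43.2 Ω
Parallel: admittances add. Y = 1/R + 1/(jωL) + jωC
Y = (0.00246 − j0.0102) S
|Y| = 0.0105 S → |Z| = 1/|Y| = 95.5 Ω, ∠Z = −∠Y = 76.4°
I = V/|Z| = 1.15 A
P = VI cos φ = 110 × 1.15 × cos(76.4°) = 29.7 W

29.7 W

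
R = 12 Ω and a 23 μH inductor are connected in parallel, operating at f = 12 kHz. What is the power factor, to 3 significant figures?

0.143

ω = 2πf = 75400 rad/s
X_L = ωL = 1.73 Ω
Parallel: admittances add. Y = 1/R + 1/(jωL)
Y = (0.0833 − j0.577) S
|Y| = 0.583 S → |Z| = 1/|Y| = 1.72 Ω, ∠Z = −∠Y = 81.8°
cos φ = cos(81.8°) = 0.143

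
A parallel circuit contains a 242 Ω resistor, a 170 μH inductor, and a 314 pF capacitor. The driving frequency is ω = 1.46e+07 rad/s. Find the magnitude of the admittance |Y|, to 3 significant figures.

X_L = ωL = 2480 Ω
X_C = 1/(ωC) = 218 Ω
Parallel: admittances add. Y = 1/R + 1/(jωL) + jωC
Y = (0.00413 + j0.00418) S
|Y| = 0.00588 S → |Z| = 1/|Y| = 170 Ω, ∠Z = −∠Y = -45.3°

5.88 mS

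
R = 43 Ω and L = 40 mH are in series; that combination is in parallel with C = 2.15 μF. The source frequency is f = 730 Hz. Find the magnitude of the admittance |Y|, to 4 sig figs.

ω = 2πf = 4587 rad/s
X_L = ωL = 183.5 Ω
X_C = 1/(ωC) = 101.4 Ω
Branch 1 (R+jX_L): Z₁ = 43.00 + j183.5 Ω, |Z₁| = 188.4 Ω
Branch 2 (−jX_C): Z₂ = −j101.4 Ω
Parallel: Z = Z₁Z₂/(Z₁+Z₂), |Z| = 206.3 Ω, ∠Z = -75.54°
|Y| = 1/|Z| = 4.848 mS

4.848 mS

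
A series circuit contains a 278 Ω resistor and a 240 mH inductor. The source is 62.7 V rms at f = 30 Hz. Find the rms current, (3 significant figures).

223 mA

ω = 2πf = 188.5 rad/s
X_L = ωL = 45.2 Ω
Z = 278 + j45.2 Ω
|Z| = √(278² + 45.2²) = 282 Ω
I = V/|Z| = 62.7/282 = 223 mA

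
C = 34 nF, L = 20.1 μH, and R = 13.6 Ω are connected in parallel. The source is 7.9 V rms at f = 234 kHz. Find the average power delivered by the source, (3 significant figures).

4.59 W

ω = 2πf = 1.47e+06 rad/s
X_L = ωL = 29.6 Ω
X_C = 1/(ωC) = 20.0 Ω
Parallel: admittances add. Y = 1/R + 1/(jωL) + jωC
Y = (0.0735 + j0.0162) S
|Y| = 0.0753 S → |Z| = 1/|Y| = 13.3 Ω, ∠Z = −∠Y = -12.4°
I = V/|Z| = 595 mA
P = VI cos φ = 7.9 × 0.595 × cos(-12.4°) = 4.59 W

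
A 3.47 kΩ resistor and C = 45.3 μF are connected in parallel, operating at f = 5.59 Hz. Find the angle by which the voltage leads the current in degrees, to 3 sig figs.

-79.7°

ω = 2πf = 35.12 rad/s
X_C = 1/(ωC) = 629 Ω
Parallel: admittances add. Y = 1/R + jωC
Y = (0.000288 + j0.00159) S
|Y| = 0.00162 S → |Z| = 1/|Y| = 618 Ω, ∠Z = −∠Y = -79.7°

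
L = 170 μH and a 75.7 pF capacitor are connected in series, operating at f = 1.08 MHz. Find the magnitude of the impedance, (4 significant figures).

793.1 Ω

ω = 2πf = 6.786e+06 rad/s
X_L = ωL = 1154 Ω
X_C = 1/(ωC) = 1947 Ω
Net reactance X = X_L − X_C = -793.1 Ω
Z = − j793.1 Ω
|Z| = √(0² + 793.1²) = 793.1 Ω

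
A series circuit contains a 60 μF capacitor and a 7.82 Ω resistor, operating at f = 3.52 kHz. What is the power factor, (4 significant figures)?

0.9954

ω = 2πf = 22120 rad/s
X_C = 1/(ωC) = 0.7536 Ω
Z = 7.820 − j0.7536 Ω
|Z| = √(7.820² + 0.7536²) = 7.856 Ω
∠Z = arctan(-0.7536/7.820) = -5.504°
cos φ = cos(-5.504°) = 0.9954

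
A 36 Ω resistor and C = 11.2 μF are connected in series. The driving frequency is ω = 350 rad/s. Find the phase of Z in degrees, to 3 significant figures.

X_C = 1/(ωC) = 255 Ω
Z = 36.0 − j255 Ω
|Z| = √(36.0² + 255²) = 258 Ω
∠Z = arctan(-255/36.0) = -82.0°

-82.0°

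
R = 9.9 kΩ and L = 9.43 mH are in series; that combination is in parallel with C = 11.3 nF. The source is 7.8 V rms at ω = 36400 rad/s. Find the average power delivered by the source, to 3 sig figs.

X_L = ωL = 343 Ω
X_C = 1/(ωC) = 2430 Ω
Branch 1 (R+jX_L): Z₁ = 9900 + j343 Ω, |Z₁| = 9910 Ω
Branch 2 (−jX_C): Z₂ = −j2430 Ω
Parallel: Z = Z₁Z₂/(Z₁+Z₂), |Z| = 2380 Ω, ∠Z = -76.1°
I = V/|Z| = 3.28 mA
P = VI cos φ = 7.8 × 0.00328 × cos(-76.1°) = 6.14 mW

6.14 mW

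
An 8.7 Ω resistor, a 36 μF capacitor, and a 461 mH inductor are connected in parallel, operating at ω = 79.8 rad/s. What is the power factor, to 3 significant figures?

X_L = ωL = 36.8 Ω
X_C = 1/(ωC) = 348 Ω
Parallel: admittances add. Y = 1/R + 1/(jωL) + jωC
Y = (0.115 − j0.0243) S
|Y| = 0.117 S → |Z| = 1/|Y| = 8.51 Ω, ∠Z = −∠Y = 11.9°
cos φ = cos(11.9°) = 0.978

0.978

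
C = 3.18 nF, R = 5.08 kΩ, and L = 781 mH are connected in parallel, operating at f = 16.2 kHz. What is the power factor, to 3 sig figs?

ω = 2πf = 101800 rad/s
X_L = ωL = 79500 Ω
X_C = 1/(ωC) = 3090 Ω
Parallel: admittances add. Y = 1/R + 1/(jωL) + jωC
Y = (0.000197 + j0.000311) S
|Y| = 0.000368 S → |Z| = 1/|Y| = 2720 Ω, ∠Z = −∠Y = -57.7°
cos φ = cos(-57.7°) = 0.535

0.535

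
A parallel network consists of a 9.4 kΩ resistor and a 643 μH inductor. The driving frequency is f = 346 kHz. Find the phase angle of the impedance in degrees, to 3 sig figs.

81.5°

ω = 2πf = 2.174e+06 rad/s
X_L = ωL = 1400 Ω
Parallel: admittances add. Y = 1/R + 1/(jωL)
Y = (0.000106 − j0.000715) S
|Y| = 0.000723 S → |Z| = 1/|Y| = 1380 Ω, ∠Z = −∠Y = 81.5°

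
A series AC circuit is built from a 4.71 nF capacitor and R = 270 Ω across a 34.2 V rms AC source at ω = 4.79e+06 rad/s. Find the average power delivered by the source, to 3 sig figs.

4.22 W

X_C = 1/(ωC) = 44.3 Ω
Z = 270 − j44.3 Ω
|Z| = √(270² + 44.3²) = 274 Ω
∠Z = arctan(-44.3/270) = -9.32°
I = V/|Z| = 125 mA
P = VI cos φ = 34.2 × 0.125 × cos(-9.32°) = 4.22 W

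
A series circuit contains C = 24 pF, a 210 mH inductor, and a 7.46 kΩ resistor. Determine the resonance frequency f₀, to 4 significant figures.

ω₀ = 1/√(LC) = 1/√(0.21 × 2.4e-11) = 445400 rad/s
f₀ = ω₀/(2π) = 70.89 kHz

70.89 kHz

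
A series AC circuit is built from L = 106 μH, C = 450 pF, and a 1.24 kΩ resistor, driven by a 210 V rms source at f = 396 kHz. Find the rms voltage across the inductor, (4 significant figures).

ω = 2πf = 2.488e+06 rad/s
X_L = ωL = 263.7 Ω
X_C = 1/(ωC) = 893.1 Ω
Net reactance X = X_L − X_C = -629.4 Ω
Z = 1240 − j629.4 Ω
|Z| = √(1240² + 629.4²) = 1391 Ω
I = V/|Z| = 151.0 mA
V_L = I·|Z_L| = 0.1510 × 263.7 = 39.83 V

39.83 V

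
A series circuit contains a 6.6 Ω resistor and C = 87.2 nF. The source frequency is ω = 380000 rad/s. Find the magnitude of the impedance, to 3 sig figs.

X_C = 1/(ωC) = 30.2 Ω
Z = 6.60 − j30.2 Ω
|Z| = √(6.60² + 30.2²) = 30.9 Ω

30.9 Ω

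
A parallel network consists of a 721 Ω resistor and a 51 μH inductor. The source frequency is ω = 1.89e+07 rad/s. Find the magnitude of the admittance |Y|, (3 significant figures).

X_L = ωL = 964 Ω
Parallel: admittances add. Y = 1/R + 1/(jωL)
Y = (0.00139 − j0.00104) S
|Y| = 0.00173 S → |Z| = 1/|Y| = 577 Ω, ∠Z = −∠Y = 36.8°

1.73 mS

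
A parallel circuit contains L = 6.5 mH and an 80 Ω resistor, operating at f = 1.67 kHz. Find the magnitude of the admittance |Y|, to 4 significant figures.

19.27 mS

ω = 2πf = 10490 rad/s
X_L = ωL = 68.20 Ω
Parallel: admittances add. Y = 1/R + 1/(jωL)
Y = (0.01250 − j0.01466) S
|Y| = 0.01927 S → |Z| = 1/|Y| = 51.90 Ω, ∠Z = −∠Y = 49.55°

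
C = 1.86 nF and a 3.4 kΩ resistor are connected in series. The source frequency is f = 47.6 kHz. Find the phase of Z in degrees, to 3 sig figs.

-27.9°

ω = 2πf = 299100 rad/s
X_C = 1/(ωC) = 1800 Ω
Z = 3400 − j1800 Ω
|Z| = √(3400² + 1800²) = 3850 Ω
∠Z = arctan(-1800/3400) = -27.9°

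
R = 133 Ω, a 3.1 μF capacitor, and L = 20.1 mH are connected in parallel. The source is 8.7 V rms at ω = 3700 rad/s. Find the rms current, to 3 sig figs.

X_L = ωL = 74.4 Ω
X_C = 1/(ωC) = 87.2 Ω
Parallel: admittances add. Y = 1/R + 1/(jωL) + jωC
Y = (0.00752 − j0.00198) S
|Y| = 0.00777 S → |Z| = 1/|Y| = 129 Ω, ∠Z = −∠Y = 14.7°
I = V/|Z| = 8.7/129 = 67.6 mA

67.6 mA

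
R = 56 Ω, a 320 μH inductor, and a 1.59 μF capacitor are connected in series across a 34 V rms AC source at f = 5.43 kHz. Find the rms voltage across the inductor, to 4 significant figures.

6.570 V

ω = 2πf = 34120 rad/s
X_L = ωL = 10.92 Ω
X_C = 1/(ωC) = 18.43 Ω
Net reactance X = X_L − X_C = -7.516 Ω
Z = 56.00 − j7.516 Ω
|Z| = √(56.00² + 7.516²) = 56.50 Ω
I = V/|Z| = 601.7 mA
V_L = I·|Z_L| = 0.6017 × 10.92 = 6.570 V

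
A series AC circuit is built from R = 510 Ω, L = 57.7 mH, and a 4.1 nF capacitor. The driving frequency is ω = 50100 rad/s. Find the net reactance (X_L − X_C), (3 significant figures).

X_L = ωL = 2890 Ω
X_C = 1/(ωC) = 4870 Ω
X = 2890 − 4870 = -1980 Ω

-1980 Ω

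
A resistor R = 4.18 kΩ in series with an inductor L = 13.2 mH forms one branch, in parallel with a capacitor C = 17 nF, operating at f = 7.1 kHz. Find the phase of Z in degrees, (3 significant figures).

-72.1°

ω = 2πf = 44610 rad/s
X_L = ωL = 589 Ω
X_C = 1/(ωC) = 1320 Ω
Branch 1 (R+jX_L): Z₁ = 4180 + j589 Ω, |Z₁| = 4220 Ω
Branch 2 (−jX_C): Z₂ = −j1320 Ω
Parallel: Z = Z₁Z₂/(Z₁+Z₂), |Z| = 1310 Ω, ∠Z = -72.1°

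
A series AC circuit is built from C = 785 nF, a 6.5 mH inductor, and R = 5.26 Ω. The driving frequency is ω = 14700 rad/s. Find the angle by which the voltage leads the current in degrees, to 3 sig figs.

59.4°

X_L = ωL = 95.5 Ω
X_C = 1/(ωC) = 86.7 Ω
Net reactance X = X_L − X_C = 8.89 Ω
Z = 5.26 + j8.89 Ω
|Z| = √(5.26² + 8.89²) = 10.3 Ω
∠Z = arctan(8.89/5.26) = 59.4°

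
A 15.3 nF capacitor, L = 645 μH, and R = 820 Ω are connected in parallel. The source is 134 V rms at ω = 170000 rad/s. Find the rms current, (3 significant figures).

X_L = ωL = 110 Ω
X_C = 1/(ωC) = 384 Ω
Parallel: admittances add. Y = 1/R + 1/(jωL) + jωC
Y = (0.00122 − j0.00652) S
|Y| = 0.00663 S → |Z| = 1/|Y| = 151 Ω, ∠Z = −∠Y = 79.4°
I = V/|Z| = 134/151 = 889 mA

889 mA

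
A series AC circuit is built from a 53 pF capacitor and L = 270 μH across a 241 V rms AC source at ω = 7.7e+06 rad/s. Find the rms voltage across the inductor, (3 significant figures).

1350 V

X_L = ωL = 2080 Ω
X_C = 1/(ωC) = 2450 Ω
Net reactance X = X_L − X_C = -371 Ω
Z = − j371 Ω
|Z| = √(0² + 371²) = 371 Ω
I = V/|Z| = 649 mA
V_L = I·|Z_L| = 0.649 × 2080 = 1350 V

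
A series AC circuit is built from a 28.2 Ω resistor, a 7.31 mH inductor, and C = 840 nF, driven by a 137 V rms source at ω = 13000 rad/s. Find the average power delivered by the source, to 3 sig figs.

X_L = ωL = 95.0 Ω
X_C = 1/(ωC) = 91.6 Ω
Net reactance X = X_L − X_C = 3.45 Ω
Z = 28.2 + j3.45 Ω
|Z| = √(28.2² + 3.45²) = 28.4 Ω
∠Z = arctan(3.45/28.2) = 6.98°
I = V/|Z| = 4.82 A
P = VI cos φ = 137 × 4.82 × cos(6.98°) = 656 W

656 W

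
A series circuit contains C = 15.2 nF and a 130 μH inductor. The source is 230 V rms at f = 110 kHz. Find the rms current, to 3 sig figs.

43.1 A

ω = 2πf = 691200 rad/s
X_L = ωL = 89.8 Ω
X_C = 1/(ωC) = 95.2 Ω
Net reactance X = X_L − X_C = -5.34 Ω
Z = − j5.34 Ω
|Z| = √(0² + 5.34²) = 5.34 Ω
I = V/|Z| = 230/5.34 = 43.1 A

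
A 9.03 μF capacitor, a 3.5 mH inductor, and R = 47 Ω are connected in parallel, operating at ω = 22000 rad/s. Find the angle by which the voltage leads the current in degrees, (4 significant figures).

-83.46°

X_L = ωL = 77.00 Ω
X_C = 1/(ωC) = 5.034 Ω
Parallel: admittances add. Y = 1/R + 1/(jωL) + jωC
Y = (0.02128 + j0.1857) S
|Y| = 0.1869 S → |Z| = 1/|Y| = 5.351 Ω, ∠Z = −∠Y = -83.46°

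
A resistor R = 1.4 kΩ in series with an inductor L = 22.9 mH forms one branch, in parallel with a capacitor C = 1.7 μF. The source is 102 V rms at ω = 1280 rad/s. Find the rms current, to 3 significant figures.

232 mA

X_L = ωL = 29.3 Ω
X_C = 1/(ωC) = 460 Ω
Branch 1 (R+jX_L): Z₁ = 1400 + j29.3 Ω, |Z₁| = 1400 Ω
Branch 2 (−jX_C): Z₂ = −j460 Ω
Parallel: Z = Z₁Z₂/(Z₁+Z₂), |Z| = 439 Ω, ∠Z = -71.7°
I = V/|Z| = 102/439 = 232 mA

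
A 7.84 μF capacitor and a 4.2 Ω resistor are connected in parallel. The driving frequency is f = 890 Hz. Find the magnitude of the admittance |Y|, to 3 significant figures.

242 mS

ω = 2πf = 5592 rad/s
X_C = 1/(ωC) = 22.8 Ω
Parallel: admittances add. Y = 1/R + jωC
Y = (0.238 + j0.0438) S
|Y| = 0.242 S → |Z| = 1/|Y| = 4.13 Ω, ∠Z = −∠Y = -10.4°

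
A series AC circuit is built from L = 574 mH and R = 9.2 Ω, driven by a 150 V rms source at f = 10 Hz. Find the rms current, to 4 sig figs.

ω = 2πf = 62.83 rad/s
X_L = ωL = 36.07 Ω
Z = 9.200 + j36.07 Ω
|Z| = √(9.200² + 36.07²) = 37.22 Ω
I = V/|Z| = 150/37.22 = 4.030 A

4.030 A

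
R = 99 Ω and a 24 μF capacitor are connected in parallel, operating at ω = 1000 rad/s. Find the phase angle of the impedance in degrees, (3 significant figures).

-67.2°

X_C = 1/(ωC) = 41.7 Ω
Parallel: admittances add. Y = 1/R + jωC
Y = (0.0101 + j0.0240) S
|Y| = 0.0260 S → |Z| = 1/|Y| = 38.4 Ω, ∠Z = −∠Y = -67.2°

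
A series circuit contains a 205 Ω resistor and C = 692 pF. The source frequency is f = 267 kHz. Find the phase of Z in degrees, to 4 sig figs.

-76.61°

ω = 2πf = 1.678e+06 rad/s
X_C = 1/(ωC) = 861.4 Ω
Z = 205.0 − j861.4 Ω
|Z| = √(205.0² + 861.4²) = 885.5 Ω
∠Z = arctan(-861.4/205.0) = -76.61°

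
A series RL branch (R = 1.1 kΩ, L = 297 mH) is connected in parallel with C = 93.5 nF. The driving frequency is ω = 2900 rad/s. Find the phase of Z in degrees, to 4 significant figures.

X_L = ωL = 861.3 Ω
X_C = 1/(ωC) = 3688 Ω
Branch 1 (R+jX_L): Z₁ = 1100 + j861.3 Ω, |Z₁| = 1397 Ω
Branch 2 (−jX_C): Z₂ = −j3688 Ω
Parallel: Z = Z₁Z₂/(Z₁+Z₂), |Z| = 1699 Ω, ∠Z = 16.80°

16.80°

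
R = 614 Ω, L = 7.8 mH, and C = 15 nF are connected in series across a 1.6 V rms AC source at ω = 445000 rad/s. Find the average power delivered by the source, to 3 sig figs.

138 μW

X_L = ωL = 3470 Ω
X_C = 1/(ωC) = 150 Ω
Net reactance X = X_L − X_C = 3320 Ω
Z = 614 + j3320 Ω
|Z| = √(614² + 3320²) = 3380 Ω
∠Z = arctan(3320/614) = 79.5°
I = V/|Z| = 474 μA
P = VI cos φ = 1.6 × 0.000474 × cos(79.5°) = 138 μW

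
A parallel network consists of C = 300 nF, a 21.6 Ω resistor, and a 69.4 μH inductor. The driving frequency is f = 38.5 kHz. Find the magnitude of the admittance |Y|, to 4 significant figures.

48.09 mS

ω = 2πf = 241900 rad/s
X_L = ωL = 16.79 Ω
X_C = 1/(ωC) = 13.78 Ω
Parallel: admittances add. Y = 1/R + 1/(jωL) + jωC
Y = (0.04630 + j0.01300) S
|Y| = 0.04809 S → |Z| = 1/|Y| = 20.80 Ω, ∠Z = −∠Y = -15.69°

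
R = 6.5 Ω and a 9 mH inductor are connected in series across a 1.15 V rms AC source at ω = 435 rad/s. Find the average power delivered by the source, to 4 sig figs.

149.3 mW

X_L = ωL = 3.915 Ω
Z = 6.500 + j3.915 Ω
|Z| = √(6.500² + 3.915²) = 7.588 Ω
∠Z = arctan(3.915/6.500) = 31.06°
I = V/|Z| = 151.6 mA
P = VI cos φ = 1.15 × 0.1516 × cos(31.06°) = 149.3 mW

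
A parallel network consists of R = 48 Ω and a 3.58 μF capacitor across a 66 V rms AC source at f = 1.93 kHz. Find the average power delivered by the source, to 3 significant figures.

ω = 2πf = 12130 rad/s
X_C = 1/(ωC) = 23.0 Ω
Parallel: admittances add. Y = 1/R + jωC
Y = (0.0208 + j0.0434) S
|Y| = 0.0482 S → |Z| = 1/|Y| = 20.8 Ω, ∠Z = −∠Y = -64.4°
I = V/|Z| = 3.18 A
P = VI cos φ = 66 × 3.18 × cos(-64.4°) = 90.7 W

90.7 W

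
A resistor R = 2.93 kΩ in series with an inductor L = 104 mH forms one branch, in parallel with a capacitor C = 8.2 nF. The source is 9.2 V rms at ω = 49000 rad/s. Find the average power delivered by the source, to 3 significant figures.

X_L = ωL = 5100 Ω
X_C = 1/(ωC) = 2490 Ω
Branch 1 (R+jX_L): Z₁ = 2930 + j5100 Ω, |Z₁| = 5880 Ω
Branch 2 (−jX_C): Z₂ = −j2490 Ω
Parallel: Z = Z₁Z₂/(Z₁+Z₂), |Z| = 3730 Ω, ∠Z = -71.6°
I = V/|Z| = 2.47 mA
P = VI cos φ = 9.2 × 0.00247 × cos(-71.6°) = 7.18 mW

7.18 mW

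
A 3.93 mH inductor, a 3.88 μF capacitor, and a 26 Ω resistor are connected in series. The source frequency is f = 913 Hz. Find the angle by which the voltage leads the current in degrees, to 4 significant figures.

-40.73°

ω = 2πf = 5737 rad/s
X_L = ωL = 22.54 Ω
X_C = 1/(ωC) = 44.93 Ω
Net reactance X = X_L − X_C = -22.38 Ω
Z = 26.00 − j22.38 Ω
|Z| = √(26.00² + 22.38²) = 34.31 Ω
∠Z = arctan(-22.38/26.00) = -40.73°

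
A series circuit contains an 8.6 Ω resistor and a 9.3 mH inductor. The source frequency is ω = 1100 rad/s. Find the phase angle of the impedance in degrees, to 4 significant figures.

49.95°

X_L = ωL = 10.23 Ω
Z = 8.600 + j10.23 Ω
|Z| = √(8.600² + 10.23²) = 13.36 Ω
∠Z = arctan(10.23/8.600) = 49.95°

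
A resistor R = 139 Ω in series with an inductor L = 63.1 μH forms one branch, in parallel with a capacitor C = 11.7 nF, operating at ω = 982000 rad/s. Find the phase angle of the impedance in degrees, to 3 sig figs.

-55.7°

X_L = ωL = 62.0 Ω
X_C = 1/(ωC) = 87.0 Ω
Branch 1 (R+jX_L): Z₁ = 139 + j62.0 Ω, |Z₁| = 152 Ω
Branch 2 (−jX_C): Z₂ = −j87.0 Ω
Parallel: Z = Z₁Z₂/(Z₁+Z₂), |Z| = 93.8 Ω, ∠Z = -55.7°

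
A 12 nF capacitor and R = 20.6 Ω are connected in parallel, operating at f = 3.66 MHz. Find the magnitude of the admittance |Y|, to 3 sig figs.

ω = 2πf = 2.3e+07 rad/s
X_C = 1/(ωC) = 3.62 Ω
Parallel: admittances add. Y = 1/R + jωC
Y = (0.0485 + j0.276) S
|Y| = 0.280 S → |Z| = 1/|Y| = 3.57 Ω, ∠Z = −∠Y = -80.0°

280 mS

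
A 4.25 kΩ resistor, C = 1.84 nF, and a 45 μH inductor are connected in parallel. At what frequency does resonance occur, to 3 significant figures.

ω₀ = 1/√(LC) = 1/√(4.5e-05 × 1.84e-09) = 3.475e+06 rad/s
f₀ = ω₀/(2π) = 553 kHz

553 kHz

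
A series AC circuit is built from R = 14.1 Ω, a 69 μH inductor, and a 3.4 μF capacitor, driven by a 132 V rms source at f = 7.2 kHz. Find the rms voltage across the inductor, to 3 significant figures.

ω = 2πf = 45240 rad/s
X_L = ωL = 3.12 Ω
X_C = 1/(ωC) = 6.50 Ω
Net reactance X = X_L − X_C = -3.38 Ω
Z = 14.1 − j3.38 Ω
|Z| = √(14.1² + 3.38²) = 14.5 Ω
I = V/|Z| = 9.10 A
V_L = I·|Z_L| = 9.10 × 3.12 = 28.4 V

28.4 V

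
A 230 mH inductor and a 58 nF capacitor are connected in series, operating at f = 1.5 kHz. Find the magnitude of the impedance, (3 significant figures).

338 Ω

ω = 2πf = 9425 rad/s
X_L = ωL = 2170 Ω
X_C = 1/(ωC) = 1830 Ω
Net reactance X = X_L − X_C = 338 Ω
Z = j338 Ω
|Z| = √(0² + 338²) = 338 Ω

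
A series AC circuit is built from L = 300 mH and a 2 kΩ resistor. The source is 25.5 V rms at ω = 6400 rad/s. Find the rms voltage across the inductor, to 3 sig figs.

17.7 V

X_L = ωL = 1920 Ω
Z = 2000 + j1920 Ω
|Z| = √(2000² + 1920²) = 2770 Ω
I = V/|Z| = 9.20 mA
V_L = I·|Z_L| = 0.00920 × 1920 = 17.7 V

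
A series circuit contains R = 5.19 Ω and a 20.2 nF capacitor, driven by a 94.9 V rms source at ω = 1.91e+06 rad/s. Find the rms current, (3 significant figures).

X_C = 1/(ωC) = 25.9 Ω
Z = 5.19 − j25.9 Ω
|Z| = √(5.19² + 25.9²) = 26.4 Ω
I = V/|Z| = 94.9/26.4 = 3.59 A

3.59 A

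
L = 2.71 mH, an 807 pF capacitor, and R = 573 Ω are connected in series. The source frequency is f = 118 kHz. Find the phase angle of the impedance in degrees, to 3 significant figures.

ω = 2πf = 741400 rad/s
X_L = ωL = 2010 Ω
X_C = 1/(ωC) = 1670 Ω
Net reactance X = X_L − X_C = 338 Ω
Z = 573 + j338 Ω
|Z| = √(573² + 338²) = 665 Ω
∠Z = arctan(338/573) = 30.5°

30.5°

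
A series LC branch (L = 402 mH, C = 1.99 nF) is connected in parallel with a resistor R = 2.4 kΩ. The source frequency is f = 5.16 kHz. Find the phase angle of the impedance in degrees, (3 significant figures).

-44.2°

ω = 2πf = 32420 rad/s
X_L = ωL = 13000 Ω
X_C = 1/(ωC) = 15500 Ω
Branch 1: Z₁ = R = 2400 Ω
Branch 2 (series LC): Z₂ = j(X_L − X_C) = −j2470 Ω
Parallel: Z = Z₁Z₂/(Z₁+Z₂), |Z| = 1720 Ω, ∠Z = -44.2°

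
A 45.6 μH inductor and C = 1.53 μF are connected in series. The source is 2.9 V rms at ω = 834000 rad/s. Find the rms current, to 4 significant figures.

77.86 mA

X_L = ωL = 38.03 Ω
X_C = 1/(ωC) = 0.7837 Ω
Net reactance X = X_L − X_C = 37.25 Ω
Z = j37.25 Ω
|Z| = √(0² + 37.25²) = 37.25 Ω
I = V/|Z| = 2.9/37.25 = 77.86 mA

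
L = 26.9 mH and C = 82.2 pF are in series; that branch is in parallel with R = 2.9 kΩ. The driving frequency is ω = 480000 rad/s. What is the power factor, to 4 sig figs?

X_L = ωL = 12910 Ω
X_C = 1/(ωC) = 25340 Ω
Branch 1: Z₁ = R = 2900 Ω
Branch 2 (series LC): Z₂ = j(X_L − X_C) = −j12430 Ω
Parallel: Z = Z₁Z₂/(Z₁+Z₂), |Z| = 2824 Ω, ∠Z = -13.13°
cos φ = cos(-13.13°) = 0.9739

0.9739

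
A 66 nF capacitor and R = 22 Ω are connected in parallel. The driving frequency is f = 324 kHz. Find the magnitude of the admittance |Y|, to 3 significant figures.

142 mS

ω = 2πf = 2.036e+06 rad/s
X_C = 1/(ωC) = 7.44 Ω
Parallel: admittances add. Y = 1/R + jωC
Y = (0.0455 + j0.134) S
|Y| = 0.142 S → |Z| = 1/|Y| = 7.05 Ω, ∠Z = −∠Y = -71.3°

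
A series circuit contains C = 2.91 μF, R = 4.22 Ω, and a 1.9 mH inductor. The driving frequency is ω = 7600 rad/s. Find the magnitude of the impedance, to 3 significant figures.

31.1 Ω

X_L = ωL = 14.4 Ω
X_C = 1/(ωC) = 45.2 Ω
Net reactance X = X_L − X_C = -30.8 Ω
Z = 4.22 − j30.8 Ω
|Z| = √(4.22² + 30.8²) = 31.1 Ω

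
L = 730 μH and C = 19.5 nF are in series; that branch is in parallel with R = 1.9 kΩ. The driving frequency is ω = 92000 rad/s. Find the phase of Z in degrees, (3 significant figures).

-75.5°

X_L = ωL = 67.2 Ω
X_C = 1/(ωC) = 557 Ω
Branch 1: Z₁ = R = 1900 Ω
Branch 2 (series LC): Z₂ = j(X_L − X_C) = −j490 Ω
Parallel: Z = Z₁Z₂/(Z₁+Z₂), |Z| = 475 Ω, ∠Z = -75.5°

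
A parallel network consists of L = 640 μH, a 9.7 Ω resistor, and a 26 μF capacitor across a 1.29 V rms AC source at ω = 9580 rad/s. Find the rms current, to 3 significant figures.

X_L = ωL = 6.13 Ω
X_C = 1/(ωC) = 4.01 Ω
Parallel: admittances add. Y = 1/R + 1/(jωL) + jωC
Y = (0.103 + j0.0860) S
|Y| = 0.134 S → |Z| = 1/|Y| = 7.45 Ω, ∠Z = −∠Y = -39.8°
I = V/|Z| = 1.29/7.45 = 173 mA

173 mA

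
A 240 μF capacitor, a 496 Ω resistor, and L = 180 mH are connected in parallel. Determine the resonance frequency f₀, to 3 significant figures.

ω₀ = 1/√(LC) = 1/√(0.18 × 0.00024) = 152.1 rad/s
f₀ = ω₀/(2π) = 24.2 Hz

24.2 Hz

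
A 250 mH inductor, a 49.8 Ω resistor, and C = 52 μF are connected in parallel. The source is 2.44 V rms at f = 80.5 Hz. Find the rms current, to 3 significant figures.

ω = 2πf = 505.8 rad/s
X_L = ωL = 126 Ω
X_C = 1/(ωC) = 38.0 Ω
Parallel: admittances add. Y = 1/R + 1/(jωL) + jωC
Y = (0.0201 + j0.0184) S
|Y| = 0.0272 S → |Z| = 1/|Y| = 36.7 Ω, ∠Z = −∠Y = -42.5°
I = V/|Z| = 2.44/36.7 = 66.4 mA

66.4 mA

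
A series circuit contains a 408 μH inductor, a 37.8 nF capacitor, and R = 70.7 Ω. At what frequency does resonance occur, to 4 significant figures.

40.53 kHz

ω₀ = 1/√(LC) = 1/√(0.000408 × 3.78e-08) = 254600 rad/s
f₀ = ω₀/(2π) = 40.53 kHz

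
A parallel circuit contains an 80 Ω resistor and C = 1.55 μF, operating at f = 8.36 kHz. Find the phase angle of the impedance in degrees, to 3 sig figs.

ω = 2πf = 52530 rad/s
X_C = 1/(ωC) = 12.3 Ω
Parallel: admittances add. Y = 1/R + jωC
Y = (0.0125 + j0.0814) S
|Y| = 0.0824 S → |Z| = 1/|Y| = 12.1 Ω, ∠Z = −∠Y = -81.3°

-81.3°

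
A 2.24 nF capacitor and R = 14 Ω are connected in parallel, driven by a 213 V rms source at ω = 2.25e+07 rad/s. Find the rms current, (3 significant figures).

X_C = 1/(ωC) = 19.8 Ω
Parallel: admittances add. Y = 1/R + jωC
Y = (0.0714 + j0.0504) S
|Y| = 0.0874 S → |Z| = 1/|Y| = 11.4 Ω, ∠Z = −∠Y = -35.2°
I = V/|Z| = 213/11.4 = 18.6 A

18.6 A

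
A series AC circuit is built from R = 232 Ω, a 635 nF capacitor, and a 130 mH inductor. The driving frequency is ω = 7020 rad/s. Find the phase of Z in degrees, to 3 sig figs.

X_L = ωL = 913 Ω
X_C = 1/(ωC) = 224 Ω
Net reactance X = X_L − X_C = 688 Ω
Z = 232 + j688 Ω
|Z| = √(232² + 688²) = 726 Ω
∠Z = arctan(688/232) = 71.4°

71.4°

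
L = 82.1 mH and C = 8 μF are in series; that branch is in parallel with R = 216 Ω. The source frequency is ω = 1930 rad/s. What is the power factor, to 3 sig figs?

0.398

X_L = ωL = 158 Ω
X_C = 1/(ωC) = 64.8 Ω
Branch 1: Z₁ = R = 216 Ω
Branch 2 (series LC): Z₂ = j(X_L − X_C) = j93.7 Ω
Parallel: Z = Z₁Z₂/(Z₁+Z₂), |Z| = 85.9 Ω, ∠Z = 66.6°
cos φ = cos(66.6°) = 0.398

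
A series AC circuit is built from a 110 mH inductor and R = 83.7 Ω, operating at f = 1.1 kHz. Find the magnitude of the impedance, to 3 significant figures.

765 Ω

ω = 2πf = 6912 rad/s
X_L = ωL = 760 Ω
Z = 83.7 + j760 Ω
|Z| = √(83.7² + 760²) = 765 Ω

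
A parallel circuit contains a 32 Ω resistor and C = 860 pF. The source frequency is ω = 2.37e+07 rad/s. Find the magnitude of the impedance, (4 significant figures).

26.80 Ω

X_C = 1/(ωC) = 49.06 Ω
Parallel: admittances add. Y = 1/R + jωC
Y = (0.03125 + j0.02038) S
|Y| = 0.03731 S → |Z| = 1/|Y| = 26.80 Ω, ∠Z = −∠Y = -33.11°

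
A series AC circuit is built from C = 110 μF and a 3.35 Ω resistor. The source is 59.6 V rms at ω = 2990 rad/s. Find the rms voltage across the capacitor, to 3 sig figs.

X_C = 1/(ωC) = 3.04 Ω
Z = 3.35 − j3.04 Ω
|Z| = √(3.35² + 3.04²) = 4.52 Ω
I = V/|Z| = 13.2 A
V_C = I·|Z_C| = 13.2 × 3.04 = 40.1 V

40.1 V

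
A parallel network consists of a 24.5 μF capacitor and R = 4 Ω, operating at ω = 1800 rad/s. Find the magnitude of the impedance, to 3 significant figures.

3.94 Ω

X_C = 1/(ωC) = 22.7 Ω
Parallel: admittances add. Y = 1/R + jωC
Y = (0.250 + j0.0441) S
|Y| = 0.254 S → |Z| = 1/|Y| = 3.94 Ω, ∠Z = −∠Y = -10.0°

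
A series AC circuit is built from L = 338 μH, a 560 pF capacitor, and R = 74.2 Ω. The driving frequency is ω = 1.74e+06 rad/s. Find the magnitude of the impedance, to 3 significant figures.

444 Ω

X_L = ωL = 588 Ω
X_C = 1/(ωC) = 1030 Ω
Net reactance X = X_L − X_C = -438 Ω
Z = 74.2 − j438 Ω
|Z| = √(74.2² + 438²) = 444 Ω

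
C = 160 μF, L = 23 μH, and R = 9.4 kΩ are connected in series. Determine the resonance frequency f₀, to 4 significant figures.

2.624 kHz

ω₀ = 1/√(LC) = 1/√(2.3e-05 × 0.00016) = 16480 rad/s
f₀ = ω₀/(2π) = 2.624 kHz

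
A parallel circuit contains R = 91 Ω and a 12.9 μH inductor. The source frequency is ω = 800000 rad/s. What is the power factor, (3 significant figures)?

X_L = ωL = 10.3 Ω
Parallel: admittances add. Y = 1/R + 1/(jωL)
Y = (0.0110 − j0.0969) S
|Y| = 0.0975 S → |Z| = 1/|Y| = 10.3 Ω, ∠Z = −∠Y = 83.5°
cos φ = cos(83.5°) = 0.113

0.113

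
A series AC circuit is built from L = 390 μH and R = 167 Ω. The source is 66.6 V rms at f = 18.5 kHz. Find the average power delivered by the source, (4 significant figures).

ω = 2πf = 116200 rad/s
X_L = ωL = 45.33 Ω
Z = 167.0 + j45.33 Ω
|Z| = √(167.0² + 45.33²) = 173.0 Ω
∠Z = arctan(45.33/167.0) = 15.19°
I = V/|Z| = 384.9 mA
P = VI cos φ = 66.6 × 0.3849 × cos(15.19°) = 24.74 W

24.74 W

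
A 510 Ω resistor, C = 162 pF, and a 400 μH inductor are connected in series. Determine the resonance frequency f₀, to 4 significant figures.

ω₀ = 1/√(LC) = 1/√(0.0004 × 1.62e-10) = 3.928e+06 rad/s
f₀ = ω₀/(2π) = 625.2 kHz

625.2 kHz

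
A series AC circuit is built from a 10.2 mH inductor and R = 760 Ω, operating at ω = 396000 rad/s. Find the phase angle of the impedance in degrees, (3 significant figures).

79.3°

X_L = ωL = 4040 Ω
Z = 760 + j4040 Ω
|Z| = √(760² + 4040²) = 4110 Ω
∠Z = arctan(4040/760) = 79.3°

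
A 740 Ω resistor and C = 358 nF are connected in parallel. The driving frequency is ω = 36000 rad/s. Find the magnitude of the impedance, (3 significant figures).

X_C = 1/(ωC) = 77.6 Ω
Parallel: admittances add. Y = 1/R + jωC
Y = (0.00135 + j0.0129) S
|Y| = 0.0130 S → |Z| = 1/|Y| = 77.2 Ω, ∠Z = −∠Y = -84.0°

77.2 Ω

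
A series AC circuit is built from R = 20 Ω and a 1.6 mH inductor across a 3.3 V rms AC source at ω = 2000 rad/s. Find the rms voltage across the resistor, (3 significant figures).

3.26 V

X_L = ωL = 3.20 Ω
Z = 20.0 + j3.20 Ω
|Z| = √(20.0² + 3.20²) = 20.3 Ω
I = V/|Z| = 163 mA
V_R = I·|Z_R| = 0.163 × 20.0 = 3.26 V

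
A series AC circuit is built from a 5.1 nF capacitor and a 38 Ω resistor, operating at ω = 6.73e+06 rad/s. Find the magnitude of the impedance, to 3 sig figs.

X_C = 1/(ωC) = 29.1 Ω
Z = 38.0 − j29.1 Ω
|Z| = √(38.0² + 29.1²) = 47.9 Ω

47.9 Ω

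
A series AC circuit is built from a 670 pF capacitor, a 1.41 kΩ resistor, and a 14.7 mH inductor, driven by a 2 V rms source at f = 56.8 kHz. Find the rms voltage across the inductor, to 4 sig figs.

ω = 2πf = 356900 rad/s
X_L = ωL = 5246 Ω
X_C = 1/(ωC) = 4182 Ω
Net reactance X = X_L − X_C = 1064 Ω
Z = 1410 + j1064 Ω
|Z| = √(1410² + 1064²) = 1766 Ω
I = V/|Z| = 1.132 mA
V_L = I·|Z_L| = 0.001132 × 5246 = 5.940 V

5.940 V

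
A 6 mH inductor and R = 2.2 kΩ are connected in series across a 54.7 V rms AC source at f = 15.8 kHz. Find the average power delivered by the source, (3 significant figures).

ω = 2πf = 99270 rad/s
X_L = ωL = 596 Ω
Z = 2200 + j596 Ω
|Z| = √(2200² + 596²) = 2280 Ω
∠Z = arctan(596/2200) = 15.1°
I = V/|Z| = 24.0 mA
P = VI cos φ = 54.7 × 0.0240 × cos(15.1°) = 1.27 W

1.27 W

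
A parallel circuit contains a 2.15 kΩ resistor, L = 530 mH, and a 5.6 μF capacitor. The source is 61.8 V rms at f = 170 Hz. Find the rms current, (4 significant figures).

262.1 mA

ω = 2πf = 1068 rad/s
X_L = ωL = 566.1 Ω
X_C = 1/(ωC) = 167.2 Ω
Parallel: admittances add. Y = 1/R + 1/(jωL) + jωC
Y = (0.0004651 + j0.004215) S
|Y| = 0.004241 S → |Z| = 1/|Y| = 235.8 Ω, ∠Z = −∠Y = -83.70°
I = V/|Z| = 61.8/235.8 = 262.1 mA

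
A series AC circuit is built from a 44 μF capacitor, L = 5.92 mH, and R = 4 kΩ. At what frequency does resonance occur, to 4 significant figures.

ω₀ = 1/√(LC) = 1/√(0.00592 × 4.4e-05) = 1959 rad/s
f₀ = ω₀/(2π) = 311.8 Hz

311.8 Hz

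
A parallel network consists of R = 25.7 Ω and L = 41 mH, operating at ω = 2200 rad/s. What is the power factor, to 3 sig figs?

X_L = ωL = 90.2 Ω
Parallel: admittances add. Y = 1/R + 1/(jωL)
Y = (0.0389 − j0.0111) S
|Y| = 0.0405 S → |Z| = 1/|Y| = 24.7 Ω, ∠Z = −∠Y = 15.9°
cos φ = cos(15.9°) = 0.962

0.962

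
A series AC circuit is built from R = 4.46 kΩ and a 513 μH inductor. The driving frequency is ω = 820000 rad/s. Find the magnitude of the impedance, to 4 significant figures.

X_L = ωL = 420.7 Ω
Z = 4460 + j420.7 Ω
|Z| = √(4460² + 420.7²) = 4480 Ω

4480 Ω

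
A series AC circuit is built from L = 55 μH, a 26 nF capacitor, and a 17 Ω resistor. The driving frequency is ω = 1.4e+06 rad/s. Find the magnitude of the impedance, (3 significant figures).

52.4 Ω

X_L = ωL = 77.0 Ω
X_C = 1/(ωC) = 27.5 Ω
Net reactance X = X_L − X_C = 49.5 Ω
Z = 17.0 + j49.5 Ω
|Z| = √(17.0² + 49.5²) = 52.4 Ω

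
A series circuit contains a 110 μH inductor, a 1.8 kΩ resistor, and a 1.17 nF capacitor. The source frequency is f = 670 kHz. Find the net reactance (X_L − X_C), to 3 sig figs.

ω = 2πf = 4.21e+06 rad/s
X_L = ωL = 463 Ω
X_C = 1/(ωC) = 203 Ω
X = 463 − 203 = 260 Ω

260 Ω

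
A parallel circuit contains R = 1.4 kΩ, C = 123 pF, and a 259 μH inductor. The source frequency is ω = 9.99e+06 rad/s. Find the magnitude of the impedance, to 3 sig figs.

905 Ω

X_L = ωL = 2590 Ω
X_C = 1/(ωC) = 814 Ω
Parallel: admittances add. Y = 1/R + 1/(jωL) + jωC
Y = (0.000714 + j0.000842) S
|Y| = 0.00110 S → |Z| = 1/|Y| = 905 Ω, ∠Z = −∠Y = -49.7°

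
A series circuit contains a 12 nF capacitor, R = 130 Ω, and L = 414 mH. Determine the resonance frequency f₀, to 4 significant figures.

ω₀ = 1/√(LC) = 1/√(0.414 × 1.2e-08) = 14190 rad/s
f₀ = ω₀/(2π) = 2.258 kHz

2.258 kHz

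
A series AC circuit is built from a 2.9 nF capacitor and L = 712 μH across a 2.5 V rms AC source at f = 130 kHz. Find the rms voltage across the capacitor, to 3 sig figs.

6.62 V

ω = 2πf = 816800 rad/s
X_L = ωL = 582 Ω
X_C = 1/(ωC) = 422 Ω
Net reactance X = X_L − X_C = 159 Ω
Z = j159 Ω
|Z| = √(0² + 159²) = 159 Ω
I = V/|Z| = 15.7 mA
V_C = I·|Z_C| = 0.0157 × 422 = 6.62 V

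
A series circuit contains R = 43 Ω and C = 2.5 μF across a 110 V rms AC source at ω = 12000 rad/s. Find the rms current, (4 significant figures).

2.022 A

X_C = 1/(ωC) = 33.33 Ω
Z = 43.00 − j33.33 Ω
|Z| = √(43.00² + 33.33²) = 54.41 Ω
I = V/|Z| = 110/54.41 = 2.022 A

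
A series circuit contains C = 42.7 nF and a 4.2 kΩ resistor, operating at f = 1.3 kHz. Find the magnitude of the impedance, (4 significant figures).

ω = 2πf = 8168 rad/s
X_C = 1/(ωC) = 2867 Ω
Z = 4200 − j2867 Ω
|Z| = √(4200² + 2867²) = 5085 Ω

5085 Ω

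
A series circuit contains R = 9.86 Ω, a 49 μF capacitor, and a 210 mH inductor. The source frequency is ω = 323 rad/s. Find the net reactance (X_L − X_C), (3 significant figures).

4.65 Ω

X_L = ωL = 67.8 Ω
X_C = 1/(ωC) = 63.2 Ω
X = 67.8 − 63.2 = 4.65 Ω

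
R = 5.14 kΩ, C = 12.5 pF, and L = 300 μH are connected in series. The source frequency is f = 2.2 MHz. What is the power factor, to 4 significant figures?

0.9527

ω = 2πf = 1.382e+07 rad/s
X_L = ωL = 4147 Ω
X_C = 1/(ωC) = 5787 Ω
Net reactance X = X_L − X_C = -1641 Ω
Z = 5140 − j1641 Ω
|Z| = √(5140² + 1641²) = 5395 Ω
∠Z = arctan(-1641/5140) = -17.70°
cos φ = cos(-17.70°) = 0.9527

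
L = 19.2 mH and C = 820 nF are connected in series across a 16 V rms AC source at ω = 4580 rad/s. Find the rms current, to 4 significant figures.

X_L = ωL = 87.94 Ω
X_C = 1/(ωC) = 266.3 Ω
Net reactance X = X_L − X_C = -178.3 Ω
Z = − j178.3 Ω
|Z| = √(0² + 178.3²) = 178.3 Ω
I = V/|Z| = 16/178.3 = 89.72 mA

89.72 mA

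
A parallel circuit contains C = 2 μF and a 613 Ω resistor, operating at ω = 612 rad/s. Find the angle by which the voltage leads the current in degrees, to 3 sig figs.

-36.9°

X_C = 1/(ωC) = 817 Ω
Parallel: admittances add. Y = 1/R + jωC
Y = (0.00163 + j0.00122) S
|Y| = 0.00204 S → |Z| = 1/|Y| = 490 Ω, ∠Z = −∠Y = -36.9°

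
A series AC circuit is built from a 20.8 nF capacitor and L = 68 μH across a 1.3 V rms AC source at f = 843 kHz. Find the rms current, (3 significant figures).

ω = 2πf = 5.297e+06 rad/s
X_L = ωL = 360 Ω
X_C = 1/(ωC) = 9.08 Ω
Net reactance X = X_L − X_C = 351 Ω
Z = j351 Ω
|Z| = √(0² + 351²) = 351 Ω
I = V/|Z| = 1.3/351 = 3.70 mA

3.70 mA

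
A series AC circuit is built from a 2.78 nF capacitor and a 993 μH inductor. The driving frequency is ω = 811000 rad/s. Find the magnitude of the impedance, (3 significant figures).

362 Ω

X_L = ωL = 805 Ω
X_C = 1/(ωC) = 444 Ω
Net reactance X = X_L − X_C = 362 Ω
Z = j362 Ω
|Z| = √(0² + 362²) = 362 Ω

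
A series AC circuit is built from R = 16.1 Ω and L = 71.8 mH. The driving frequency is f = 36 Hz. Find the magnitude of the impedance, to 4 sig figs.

ω = 2πf = 226.2 rad/s
X_L = ωL = 16.24 Ω
Z = 16.10 + j16.24 Ω
|Z| = √(16.10² + 16.24²) = 22.87 Ω

22.87 Ω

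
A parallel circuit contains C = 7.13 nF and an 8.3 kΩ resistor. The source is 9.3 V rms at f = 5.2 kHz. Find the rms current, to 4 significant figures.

ω = 2πf = 32670 rad/s
X_C = 1/(ωC) = 4293 Ω
Parallel: admittances add. Y = 1/R + jωC
Y = (0.0001205 + j0.0002330) S
|Y| = 0.0002623 S → |Z| = 1/|Y| = 3813 Ω, ∠Z = −∠Y = -62.65°
I = V/|Z| = 9.3/3813 = 2.439 mA

2.439 mA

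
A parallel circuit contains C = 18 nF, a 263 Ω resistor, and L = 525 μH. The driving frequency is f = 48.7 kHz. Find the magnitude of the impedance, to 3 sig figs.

258 Ω

ω = 2πf = 306000 rad/s
X_L = ωL = 161 Ω
X_C = 1/(ωC) = 182 Ω
Parallel: admittances add. Y = 1/R + 1/(jωL) + jωC
Y = (0.00380 − j0.000717) S
|Y| = 0.00387 S → |Z| = 1/|Y| = 258 Ω, ∠Z = −∠Y = 10.7°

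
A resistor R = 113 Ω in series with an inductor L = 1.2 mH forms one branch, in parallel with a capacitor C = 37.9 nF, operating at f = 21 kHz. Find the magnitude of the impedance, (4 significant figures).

ω = 2πf = 131900 rad/s
X_L = ωL = 158.3 Ω
X_C = 1/(ωC) = 200.0 Ω
Branch 1 (R+jX_L): Z₁ = 113.0 + j158.3 Ω, |Z₁| = 194.5 Ω
Branch 2 (−jX_C): Z₂ = −j200.0 Ω
Parallel: Z = Z₁Z₂/(Z₁+Z₂), |Z| = 323.0 Ω, ∠Z = -15.29°

323.0 Ω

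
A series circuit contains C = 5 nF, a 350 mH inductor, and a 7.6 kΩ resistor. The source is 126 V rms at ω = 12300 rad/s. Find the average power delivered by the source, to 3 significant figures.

X_L = ωL = 4300 Ω
X_C = 1/(ωC) = 16300 Ω
Net reactance X = X_L − X_C = -12000 Ω
Z = 7600 − j12000 Ω
|Z| = √(7600² + 12000²) = 14200 Ω
∠Z = arctan(-12000/7600) = -57.6°
I = V/|Z| = 8.89 mA
P = VI cos φ = 126 × 0.00889 × cos(-57.6°) = 601 mW

601 mW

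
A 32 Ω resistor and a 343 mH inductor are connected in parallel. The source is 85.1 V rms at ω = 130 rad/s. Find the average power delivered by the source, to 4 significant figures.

X_L = ωL = 44.59 Ω
Parallel: admittances add. Y = 1/R + 1/(jωL)
Y = (0.03125 − j0.02243) S
|Y| = 0.03846 S → |Z| = 1/|Y| = 26.00 Ω, ∠Z = −∠Y = 35.67°
I = V/|Z| = 3.273 A
P = VI cos φ = 85.1 × 3.273 × cos(35.67°) = 226.3 W

226.3 W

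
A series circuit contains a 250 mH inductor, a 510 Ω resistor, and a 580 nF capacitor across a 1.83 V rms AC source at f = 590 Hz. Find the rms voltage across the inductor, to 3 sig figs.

ω = 2πf = 3707 rad/s
X_L = ωL = 927 Ω
X_C = 1/(ωC) = 465 Ω
Net reactance X = X_L − X_C = 462 Ω
Z = 510 + j462 Ω
|Z| = √(510² + 462²) = 688 Ω
I = V/|Z| = 2.66 mA
V_L = I·|Z_L| = 0.00266 × 927 = 2.47 V

2.47 V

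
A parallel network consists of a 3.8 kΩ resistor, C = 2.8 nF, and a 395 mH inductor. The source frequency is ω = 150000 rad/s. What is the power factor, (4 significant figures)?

0.5466

X_L = ωL = 59250 Ω
X_C = 1/(ωC) = 2381 Ω
Parallel: admittances add. Y = 1/R + 1/(jωL) + jωC
Y = (0.0002632 + j0.0004031) S
|Y| = 0.0004814 S → |Z| = 1/|Y| = 2077 Ω, ∠Z = −∠Y = -56.86°
cos φ = cos(-56.86°) = 0.5466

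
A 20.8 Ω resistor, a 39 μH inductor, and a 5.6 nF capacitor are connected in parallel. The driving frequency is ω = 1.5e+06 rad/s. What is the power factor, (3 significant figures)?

0.984

X_L = ωL = 58.5 Ω
X_C = 1/(ωC) = 119 Ω
Parallel: admittances add. Y = 1/R + 1/(jωL) + jωC
Y = (0.0481 − j0.00869) S
|Y| = 0.0489 S → |Z| = 1/|Y| = 20.5 Ω, ∠Z = −∠Y = 10.3°
cos φ = cos(10.3°) = 0.984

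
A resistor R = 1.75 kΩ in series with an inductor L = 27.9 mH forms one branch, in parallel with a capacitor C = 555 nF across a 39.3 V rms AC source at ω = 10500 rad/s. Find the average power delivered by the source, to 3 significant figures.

859 mW

X_L = ωL = 293 Ω
X_C = 1/(ωC) = 172 Ω
Branch 1 (R+jX_L): Z₁ = 1750 + j293 Ω, |Z₁| = 1770 Ω
Branch 2 (−jX_C): Z₂ = −j172 Ω
Parallel: Z = Z₁Z₂/(Z₁+Z₂), |Z| = 174 Ω, ∠Z = -84.5°
I = V/|Z| = 226 mA
P = VI cos φ = 39.3 × 0.226 × cos(-84.5°) = 859 mW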